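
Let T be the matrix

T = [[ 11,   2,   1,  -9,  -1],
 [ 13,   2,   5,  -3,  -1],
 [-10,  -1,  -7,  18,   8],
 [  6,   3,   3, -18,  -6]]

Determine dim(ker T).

Row reduce to echelon form.
R2 ← R2 − (13/11)·R1: [0, -4/11, 42/11, 84/11, 2/11]
R3 ← R3 + (10/11)·R1: [0, 9/11, -67/11, 108/11, 78/11]
R4 ← R4 − (6/11)·R1: [0, 21/11, 27/11, -144/11, -60/11]
R3 ← R3 + (9/4)·R2: [0, 0, 5/2, 27, 15/2]
R4 ← R4 + (21/4)·R2: [0, 0, 45/2, 27, -9/2]
R4 ← R4 − (9)·R3: [0, 0, 0, -216, -72]
4 nonzero rows, so rank(T) = 4.
T has 5 columns; by rank–nullity, nullity = 5 − 4 = 1.

1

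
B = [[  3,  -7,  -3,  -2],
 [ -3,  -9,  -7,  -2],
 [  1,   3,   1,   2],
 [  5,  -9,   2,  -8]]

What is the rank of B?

Row reduce to echelon form.
R2 ← R2 + R1: [0, -16, -10, -4]
R3 ← R3 − (1/3)·R1: [0, 16/3, 2, 8/3]
R4 ← R4 − (5/3)·R1: [0, 8/3, 7, -14/3]
R3 ← R3 + (1/3)·R2: [0, 0, -4/3, 4/3]
R4 ← R4 + (1/6)·R2: [0, 0, 16/3, -16/3]
R4 ← R4 + (4)·R3: [0, 0, 0, 0]
Echelon form has 3 nonzero rows, so rank(B) = 3.

3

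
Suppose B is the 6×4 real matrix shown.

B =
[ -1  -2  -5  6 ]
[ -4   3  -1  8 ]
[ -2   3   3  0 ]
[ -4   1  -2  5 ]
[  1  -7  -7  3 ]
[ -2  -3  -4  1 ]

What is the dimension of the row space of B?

Row reduce to echelon form.
R2 ← R2 − (4)·R1: [0, 11, 19, -16]
R3 ← R3 − (2)·R1: [0, 7, 13, -12]
R4 ← R4 − (4)·R1: [0, 9, 18, -19]
R5 ← R5 + R1: [0, -9, -12, 9]
R6 ← R6 − (2)·R1: [0, 1, 6, -11]
R3 ← R3 − (7/11)·R2: [0, 0, 10/11, -20/11]
R4 ← R4 − (9/11)·R2: [0, 0, 27/11, -65/11]
R5 ← R5 + (9/11)·R2: [0, 0, 39/11, -45/11]
R6 ← R6 − (1/11)·R2: [0, 0, 47/11, -105/11]
R4 ← R4 − (27/10)·R3: [0, 0, 0, -1]
R5 ← R5 − (39/10)·R3: [0, 0, 0, 3]
R6 ← R6 − (47/10)·R3: [0, 0, 0, -1]
R5 ← R5 + (3)·R4: [0, 0, 0, 0]
R6 ← R6 − R4: [0, 0, 0, 0]
Echelon form has 4 nonzero rows, so rank(B) = 4.
The row space has dimension equal to the rank: 4.

4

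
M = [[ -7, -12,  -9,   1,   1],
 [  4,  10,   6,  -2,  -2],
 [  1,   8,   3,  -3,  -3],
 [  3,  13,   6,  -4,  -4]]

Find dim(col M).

2

Row reduce to echelon form.
R2 ← R2 + (4/7)·R1: [0, 22/7, 6/7, -10/7, -10/7]
R3 ← R3 + (1/7)·R1: [0, 44/7, 12/7, -20/7, -20/7]
R4 ← R4 + (3/7)·R1: [0, 55/7, 15/7, -25/7, -25/7]
R3 ← R3 − (2)·R2: [0, 0, 0, 0, 0]
R4 ← R4 − (5/2)·R2: [0, 0, 0, 0, 0]
Echelon form has 2 nonzero rows, so rank(M) = 2.
The column space has dimension equal to the rank: 2.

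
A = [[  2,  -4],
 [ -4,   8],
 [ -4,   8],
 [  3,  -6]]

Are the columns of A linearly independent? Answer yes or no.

no

Row reduce A to echelon form.
R2 ← R2 + (2)·R1: [0, 0]
R3 ← R3 + (2)·R1: [0, 0]
R4 ← R4 − (3/2)·R1: [0, 0]
1 pivot among 2 columns.
Only 1 < 2 pivot columns, so the columns are linearly dependent.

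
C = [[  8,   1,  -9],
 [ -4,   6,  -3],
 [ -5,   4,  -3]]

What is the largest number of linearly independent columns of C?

3

Row reduce to echelon form.
R2 ← R2 + (1/2)·R1: [0, 13/2, -15/2]
R3 ← R3 + (5/8)·R1: [0, 37/8, -69/8]
R3 ← R3 − (37/52)·R2: [0, 0, -171/52]
Echelon form has 3 nonzero rows, so rank(C) = 3.
The rank gives the maximum number of linearly independent columns: 3.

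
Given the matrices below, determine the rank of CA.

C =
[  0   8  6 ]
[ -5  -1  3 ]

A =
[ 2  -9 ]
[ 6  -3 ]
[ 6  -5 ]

First compute CA:
[[ 84, -54],
 [  2,  33]]
Now row reduce the product.
R2 ← R2 − (1/42)·R1: [0, 240/7]
2 nonzero rows, so rank(CA) = 2.

2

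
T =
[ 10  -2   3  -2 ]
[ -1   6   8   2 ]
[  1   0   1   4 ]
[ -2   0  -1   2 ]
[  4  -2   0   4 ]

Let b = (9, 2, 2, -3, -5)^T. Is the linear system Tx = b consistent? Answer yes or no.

no

Row reduce the augmented matrix [T | b].
R2 ← R2 + (1/10)·R1: [0, 29/5, 83/10, 9/5, 29/10]
R3 ← R3 − (1/10)·R1: [0, 1/5, 7/10, 21/5, 11/10]
R4 ← R4 + (1/5)·R1: [0, -2/5, -2/5, 8/5, -6/5]
R5 ← R5 − (2/5)·R1: [0, -6/5, -6/5, 24/5, -43/5]
R3 ← R3 − (1/29)·R2: [0, 0, 12/29, 120/29, 1]
R4 ← R4 + (2/29)·R2: [0, 0, 5/29, 50/29, -1]
R5 ← R5 + (6/29)·R2: [0, 0, 15/29, 150/29, -8]
R4 ← R4 − (5/12)·R3: [0, 0, 0, 0, -17/12]
R5 ← R5 − (5/4)·R3: [0, 0, 0, 0, -37/4]
R5 ← R5 − (111/17)·R4: [0, 0, 0, 0, 0]
The echelon form has 4 nonzero rows; the last pivot sits in the augmented column, so rank(T) = 3 but rank([T|b]) = 4.
Since the ranks differ, the system is inconsistent.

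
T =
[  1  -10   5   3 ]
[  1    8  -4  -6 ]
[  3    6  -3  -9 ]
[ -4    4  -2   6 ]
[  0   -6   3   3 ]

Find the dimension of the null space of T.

Row reduce to echelon form.
R2 ← R2 − R1: [0, 18, -9, -9]
R3 ← R3 − (3)·R1: [0, 36, -18, -18]
R4 ← R4 + (4)·R1: [0, -36, 18, 18]
R3 ← R3 − (2)·R2: [0, 0, 0, 0]
R4 ← R4 + (2)·R2: [0, 0, 0, 0]
R5 ← R5 + (1/3)·R2: [0, 0, 0, 0]
2 nonzero rows, so rank(T) = 2.
T has 4 columns; by rank–nullity, nullity = 4 − 2 = 2.

2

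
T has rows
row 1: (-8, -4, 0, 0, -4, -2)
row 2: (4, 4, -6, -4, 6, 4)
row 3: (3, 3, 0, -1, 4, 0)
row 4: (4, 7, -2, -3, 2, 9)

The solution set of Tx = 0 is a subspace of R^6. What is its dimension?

2

Row reduce to echelon form.
R2 ← R2 + (1/2)·R1: [0, 2, -6, -4, 4, 3]
R3 ← R3 + (3/8)·R1: [0, 3/2, 0, -1, 5/2, -3/4]
R4 ← R4 + (1/2)·R1: [0, 5, -2, -3, 0, 8]
R3 ← R3 − (3/4)·R2: [0, 0, 9/2, 2, -1/2, -3]
R4 ← R4 − (5/2)·R2: [0, 0, 13, 7, -10, 1/2]
R4 ← R4 − (26/9)·R3: [0, 0, 0, 11/9, -77/9, 55/6]
4 nonzero rows, so rank(T) = 4.
T has 6 columns; by rank–nullity, nullity = 6 − 4 = 2.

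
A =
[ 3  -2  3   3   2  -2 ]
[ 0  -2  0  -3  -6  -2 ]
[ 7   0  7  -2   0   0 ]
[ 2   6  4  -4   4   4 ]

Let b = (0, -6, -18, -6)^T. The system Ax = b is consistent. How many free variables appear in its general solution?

2

Row reduce the augmented matrix [A | b].
R3 ← R3 − (7/3)·R1: [0, 14/3, 0, -9, -14/3, 14/3, -18]
R4 ← R4 − (2/3)·R1: [0, 22/3, 2, -6, 8/3, 16/3, -6]
R3 ← R3 + (7/3)·R2: [0, 0, 0, -16, -56/3, 0, -32]
R4 ← R4 + (11/3)·R2: [0, 0, 2, -17, -58/3, -2, -28]
Swap R3 ↔ R4
The echelon form has 4 nonzero rows, and every pivot lies in the first 6 columns, so rank(A) = rank([A|b]) = 4.
The system is consistent.
Free variables = (unknowns) − (rank) = 6 − 4 = 2.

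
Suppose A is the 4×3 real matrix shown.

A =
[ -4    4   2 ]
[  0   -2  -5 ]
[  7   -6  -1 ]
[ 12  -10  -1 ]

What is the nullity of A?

Row reduce to echelon form.
R3 ← R3 + (7/4)·R1: [0, 1, 5/2]
R4 ← R4 + (3)·R1: [0, 2, 5]
R3 ← R3 + (1/2)·R2: [0, 0, 0]
R4 ← R4 + R2: [0, 0, 0]
2 nonzero rows, so rank(A) = 2.
A has 3 columns; by rank–nullity, nullity = 3 − 2 = 1.

1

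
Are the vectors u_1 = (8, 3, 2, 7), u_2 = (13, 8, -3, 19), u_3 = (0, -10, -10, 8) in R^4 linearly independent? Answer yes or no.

yes

Form the matrix with these vectors as rows and row reduce.
R2 ← R2 − (13/8)·R1: [0, 25/8, -25/4, 61/8]
R3 ← R3 + (16/5)·R2: [0, 0, -30, 162/5]
3 nonzero rows, so the 3 vectors span a space of dimension 3.
Since 3 = 3, the vectors are linearly independent.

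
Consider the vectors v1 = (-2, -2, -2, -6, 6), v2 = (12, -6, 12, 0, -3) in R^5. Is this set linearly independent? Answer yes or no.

Form the matrix with these vectors as rows and row reduce.
R2 ← R2 + (6)·R1: [0, -18, 0, -36, 33]
2 nonzero rows, so the 2 vectors span a space of dimension 2.
Since 2 = 2, the vectors are linearly independent.

yes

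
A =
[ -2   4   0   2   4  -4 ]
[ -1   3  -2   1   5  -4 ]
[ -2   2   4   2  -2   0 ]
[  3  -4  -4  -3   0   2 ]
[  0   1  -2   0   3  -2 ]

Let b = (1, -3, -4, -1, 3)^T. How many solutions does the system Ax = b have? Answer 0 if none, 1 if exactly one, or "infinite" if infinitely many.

Row reduce the augmented matrix [A | b].
R2 ← R2 − (1/2)·R1: [0, 1, -2, 0, 3, -2, -7/2]
R3 ← R3 − R1: [0, -2, 4, 0, -6, 4, -5]
R4 ← R4 + (3/2)·R1: [0, 2, -4, 0, 6, -4, 1/2]
R3 ← R3 + (2)·R2: [0, 0, 0, 0, 0, 0, -12]
R4 ← R4 − (2)·R2: [0, 0, 0, 0, 0, 0, 15/2]
R5 ← R5 − R2: [0, 0, 0, 0, 0, 0, 13/2]
R4 ← R4 + (5/8)·R3: [0, 0, 0, 0, 0, 0, 0]
R5 ← R5 + (13/24)·R3: [0, 0, 0, 0, 0, 0, 0]
The echelon form has 3 nonzero rows; the last pivot sits in the augmented column, so rank(A) = 2 but rank([A|b]) = 3.
Since the ranks differ, the system is inconsistent.
It has no solutions.

0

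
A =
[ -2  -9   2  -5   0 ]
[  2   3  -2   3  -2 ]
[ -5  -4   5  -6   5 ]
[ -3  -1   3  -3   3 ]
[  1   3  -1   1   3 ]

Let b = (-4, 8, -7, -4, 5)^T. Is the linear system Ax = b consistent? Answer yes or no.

no

Row reduce the augmented matrix [A | b].
R2 ← R2 + R1: [0, -6, 0, -2, -2, 4]
R3 ← R3 − (5/2)·R1: [0, 37/2, 0, 13/2, 5, 3]
R4 ← R4 − (3/2)·R1: [0, 25/2, 0, 9/2, 3, 2]
R5 ← R5 + (1/2)·R1: [0, -3/2, 0, -3/2, 3, 3]
R3 ← R3 + (37/12)·R2: [0, 0, 0, 1/3, -7/6, 46/3]
R4 ← R4 + (25/12)·R2: [0, 0, 0, 1/3, -7/6, 31/3]
R5 ← R5 − (1/4)·R2: [0, 0, 0, -1, 7/2, 2]
R4 ← R4 − R3: [0, 0, 0, 0, 0, -5]
R5 ← R5 + (3)·R3: [0, 0, 0, 0, 0, 48]
R5 ← R5 + (48/5)·R4: [0, 0, 0, 0, 0, 0]
The echelon form has 4 nonzero rows; the last pivot sits in the augmented column, so rank(A) = 3 but rank([A|b]) = 4.
Since the ranks differ, the system is inconsistent.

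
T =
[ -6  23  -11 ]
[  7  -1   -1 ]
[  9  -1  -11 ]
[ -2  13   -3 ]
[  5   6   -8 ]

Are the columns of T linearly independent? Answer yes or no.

yes

Row reduce T to echelon form.
R2 ← R2 + (7/6)·R1: [0, 155/6, -83/6]
R3 ← R3 + (3/2)·R1: [0, 67/2, -55/2]
R4 ← R4 − (1/3)·R1: [0, 16/3, 2/3]
R5 ← R5 + (5/6)·R1: [0, 151/6, -103/6]
R3 ← R3 − (201/155)·R2: [0, 0, -1482/155]
R4 ← R4 − (32/155)·R2: [0, 0, 546/155]
R5 ← R5 − (151/155)·R2: [0, 0, -572/155]
R4 ← R4 + (7/19)·R3: [0, 0, 0]
R5 ← R5 − (22/57)·R3: [0, 0, 0]
3 pivots among 3 columns.
Every column is a pivot column, so the columns are linearly independent.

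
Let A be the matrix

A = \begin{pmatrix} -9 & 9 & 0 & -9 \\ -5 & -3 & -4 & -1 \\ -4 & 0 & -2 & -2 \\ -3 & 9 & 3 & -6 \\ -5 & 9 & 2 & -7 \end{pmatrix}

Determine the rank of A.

2

Row reduce to echelon form.
R2 ← R2 − (5/9)·R1: [0, -8, -4, 4]
R3 ← R3 − (4/9)·R1: [0, -4, -2, 2]
R4 ← R4 − (1/3)·R1: [0, 6, 3, -3]
R5 ← R5 − (5/9)·R1: [0, 4, 2, -2]
R3 ← R3 − (1/2)·R2: [0, 0, 0, 0]
R4 ← R4 + (3/4)·R2: [0, 0, 0, 0]
R5 ← R5 + (1/2)·R2: [0, 0, 0, 0]
Echelon form has 2 nonzero rows, so rank(A) = 2.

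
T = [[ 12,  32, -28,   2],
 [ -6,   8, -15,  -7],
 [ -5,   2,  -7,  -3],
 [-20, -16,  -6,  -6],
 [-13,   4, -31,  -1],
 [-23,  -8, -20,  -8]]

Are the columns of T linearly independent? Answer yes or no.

yes

Row reduce T to echelon form.
R2 ← R2 + (1/2)·R1: [0, 24, -29, -6]
R3 ← R3 + (5/12)·R1: [0, 46/3, -56/3, -13/6]
R4 ← R4 + (5/3)·R1: [0, 112/3, -158/3, -8/3]
R5 ← R5 + (13/12)·R1: [0, 116/3, -184/3, 7/6]
R6 ← R6 + (23/12)·R1: [0, 160/3, -221/3, -25/6]
R3 ← R3 − (23/36)·R2: [0, 0, -5/36, 5/3]
R4 ← R4 − (14/9)·R2: [0, 0, -68/9, 20/3]
R5 ← R5 − (29/18)·R2: [0, 0, -263/18, 65/6]
R6 ← R6 − (20/9)·R2: [0, 0, -83/9, 55/6]
R4 ← R4 − (272/5)·R3: [0, 0, 0, -84]
R5 ← R5 − (526/5)·R3: [0, 0, 0, -329/2]
R6 ← R6 − (332/5)·R3: [0, 0, 0, -203/2]
R5 ← R5 − (47/24)·R4: [0, 0, 0, 0]
R6 ← R6 − (29/24)·R4: [0, 0, 0, 0]
4 pivots among 4 columns.
Every column is a pivot column, so the columns are linearly independent.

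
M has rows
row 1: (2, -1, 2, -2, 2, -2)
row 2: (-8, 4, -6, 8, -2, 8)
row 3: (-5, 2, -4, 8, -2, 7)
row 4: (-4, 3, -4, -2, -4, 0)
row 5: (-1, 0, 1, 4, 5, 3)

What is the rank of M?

Row reduce to echelon form.
R2 ← R2 + (4)·R1: [0, 0, 2, 0, 6, 0]
R3 ← R3 + (5/2)·R1: [0, -1/2, 1, 3, 3, 2]
R4 ← R4 + (2)·R1: [0, 1, 0, -6, 0, -4]
R5 ← R5 + (1/2)·R1: [0, -1/2, 2, 3, 6, 2]
Swap R2 ↔ R3
R4 ← R4 + (2)·R2: [0, 0, 2, 0, 6, 0]
R5 ← R5 − R2: [0, 0, 1, 0, 3, 0]
R4 ← R4 − R3: [0, 0, 0, 0, 0, 0]
R5 ← R5 − (1/2)·R3: [0, 0, 0, 0, 0, 0]
Echelon form has 3 nonzero rows, so rank(M) = 3.

3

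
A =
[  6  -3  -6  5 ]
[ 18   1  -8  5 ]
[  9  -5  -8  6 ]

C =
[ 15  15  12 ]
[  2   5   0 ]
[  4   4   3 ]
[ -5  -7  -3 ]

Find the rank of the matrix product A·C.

3

First compute AC:
[[ 35,  16,  39],
 [215, 208, 177],
 [ 63,  36,  66]]
Now row reduce the product.
R2 ← R2 − (43/7)·R1: [0, 768/7, -438/7]
R3 ← R3 − (9/5)·R1: [0, 36/5, -21/5]
R3 ← R3 − (21/320)·R2: [0, 0, -3/32]
3 nonzero rows, so rank(AC) = 3.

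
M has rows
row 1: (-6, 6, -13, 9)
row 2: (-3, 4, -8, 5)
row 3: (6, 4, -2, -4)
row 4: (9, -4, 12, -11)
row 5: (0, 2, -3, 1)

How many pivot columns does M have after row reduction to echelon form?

2

Row reduce to echelon form.
R2 ← R2 − (1/2)·R1: [0, 1, -3/2, 1/2]
R3 ← R3 + R1: [0, 10, -15, 5]
R4 ← R4 + (3/2)·R1: [0, 5, -15/2, 5/2]
R3 ← R3 − (10)·R2: [0, 0, 0, 0]
R4 ← R4 − (5)·R2: [0, 0, 0, 0]
R5 ← R5 − (2)·R2: [0, 0, 0, 0]
Echelon form has 2 nonzero rows, so rank(M) = 2.
Each nonzero row contributes one pivot column: 2 pivot columns.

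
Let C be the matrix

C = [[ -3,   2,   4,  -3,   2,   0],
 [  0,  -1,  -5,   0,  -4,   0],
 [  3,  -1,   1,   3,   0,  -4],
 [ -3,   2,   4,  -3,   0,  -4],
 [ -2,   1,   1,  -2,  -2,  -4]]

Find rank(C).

3

Row reduce to echelon form.
R3 ← R3 + R1: [0, 1, 5, 0, 2, -4]
R4 ← R4 − R1: [0, 0, 0, 0, -2, -4]
R5 ← R5 − (2/3)·R1: [0, -1/3, -5/3, 0, -10/3, -4]
R3 ← R3 + R2: [0, 0, 0, 0, -2, -4]
R5 ← R5 − (1/3)·R2: [0, 0, 0, 0, -2, -4]
R4 ← R4 − R3: [0, 0, 0, 0, 0, 0]
R5 ← R5 − R3: [0, 0, 0, 0, 0, 0]
Echelon form has 3 nonzero rows, so rank(C) = 3.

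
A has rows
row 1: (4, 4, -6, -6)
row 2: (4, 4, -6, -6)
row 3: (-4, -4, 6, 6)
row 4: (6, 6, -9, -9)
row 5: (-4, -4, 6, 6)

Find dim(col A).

Row reduce to echelon form.
R2 ← R2 − R1: [0, 0, 0, 0]
R3 ← R3 + R1: [0, 0, 0, 0]
R4 ← R4 − (3/2)·R1: [0, 0, 0, 0]
R5 ← R5 + R1: [0, 0, 0, 0]
Echelon form has 1 nonzero row, so rank(A) = 1.
The column space has dimension equal to the rank: 1.

1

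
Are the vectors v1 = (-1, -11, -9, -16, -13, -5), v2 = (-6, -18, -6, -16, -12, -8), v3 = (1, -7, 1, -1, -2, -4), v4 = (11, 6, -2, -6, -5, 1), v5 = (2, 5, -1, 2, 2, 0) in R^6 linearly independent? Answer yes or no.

Form the matrix with these vectors as rows and row reduce.
R2 ← R2 − (6)·R1: [0, 48, 48, 80, 66, 22]
R3 ← R3 + R1: [0, -18, -8, -17, -15, -9]
R4 ← R4 + (11)·R1: [0, -115, -101, -182, -148, -54]
R5 ← R5 + (2)·R1: [0, -17, -19, -30, -24, -10]
R3 ← R3 + (3/8)·R2: [0, 0, 10, 13, 39/4, -3/4]
R4 ← R4 + (115/48)·R2: [0, 0, 14, 29/3, 81/8, -31/24]
R5 ← R5 + (17/48)·R2: [0, 0, -2, -5/3, -5/8, -53/24]
R4 ← R4 − (7/5)·R3: [0, 0, 0, -128/15, -141/40, -29/120]
R5 ← R5 + (1/5)·R3: [0, 0, 0, 14/15, 53/40, -283/120]
R5 ← R5 + (7/64)·R4: [0, 0, 0, 0, 481/512, -1221/512]
5 nonzero rows, so the 5 vectors span a space of dimension 5.
Since 5 = 5, the vectors are linearly independent.

yes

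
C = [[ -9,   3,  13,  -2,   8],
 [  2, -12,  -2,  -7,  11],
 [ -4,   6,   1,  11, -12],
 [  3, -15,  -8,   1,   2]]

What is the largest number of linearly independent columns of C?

Row reduce to echelon form.
R2 ← R2 + (2/9)·R1: [0, -34/3, 8/9, -67/9, 115/9]
R3 ← R3 − (4/9)·R1: [0, 14/3, -43/9, 107/9, -140/9]
R4 ← R4 + (1/3)·R1: [0, -14, -11/3, 1/3, 14/3]
R3 ← R3 + (7/17)·R2: [0, 0, -75/17, 150/17, -175/17]
R4 ← R4 − (21/17)·R2: [0, 0, -81/17, 162/17, -189/17]
R4 ← R4 − (27/25)·R3: [0, 0, 0, 0, 0]
Echelon form has 3 nonzero rows, so rank(C) = 3.
The rank gives the maximum number of linearly independent columns: 3.

3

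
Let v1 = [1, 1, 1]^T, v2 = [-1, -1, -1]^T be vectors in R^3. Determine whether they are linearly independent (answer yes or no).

Form the matrix with these vectors as rows and row reduce.
R2 ← R2 + R1: [0, 0, 0]
1 nonzero row, so the 2 vectors span a space of dimension 1.
Since 1 < 2, the vectors are linearly dependent.

no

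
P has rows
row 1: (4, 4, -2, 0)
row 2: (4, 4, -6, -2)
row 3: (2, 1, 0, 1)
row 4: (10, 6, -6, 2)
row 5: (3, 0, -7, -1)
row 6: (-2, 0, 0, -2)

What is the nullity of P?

Row reduce to echelon form.
R2 ← R2 − R1: [0, 0, -4, -2]
R3 ← R3 − (1/2)·R1: [0, -1, 1, 1]
R4 ← R4 − (5/2)·R1: [0, -4, -1, 2]
R5 ← R5 − (3/4)·R1: [0, -3, -11/2, -1]
R6 ← R6 + (1/2)·R1: [0, 2, -1, -2]
Swap R2 ↔ R3
R4 ← R4 − (4)·R2: [0, 0, -5, -2]
R5 ← R5 − (3)·R2: [0, 0, -17/2, -4]
R6 ← R6 + (2)·R2: [0, 0, 1, 0]
R4 ← R4 − (5/4)·R3: [0, 0, 0, 1/2]
R5 ← R5 − (17/8)·R3: [0, 0, 0, 1/4]
R6 ← R6 + (1/4)·R3: [0, 0, 0, -1/2]
R5 ← R5 − (1/2)·R4: [0, 0, 0, 0]
R6 ← R6 + R4: [0, 0, 0, 0]
4 nonzero rows, so rank(P) = 4.
P has 4 columns; by rank–nullity, nullity = 4 − 4 = 0.

0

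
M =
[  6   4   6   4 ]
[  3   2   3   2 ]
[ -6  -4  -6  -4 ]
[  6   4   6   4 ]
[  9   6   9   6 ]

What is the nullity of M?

Row reduce to echelon form.
R2 ← R2 − (1/2)·R1: [0, 0, 0, 0]
R3 ← R3 + R1: [0, 0, 0, 0]
R4 ← R4 − R1: [0, 0, 0, 0]
R5 ← R5 − (3/2)·R1: [0, 0, 0, 0]
1 nonzero row, so rank(M) = 1.
M has 4 columns; by rank–nullity, nullity = 4 − 1 = 3.

3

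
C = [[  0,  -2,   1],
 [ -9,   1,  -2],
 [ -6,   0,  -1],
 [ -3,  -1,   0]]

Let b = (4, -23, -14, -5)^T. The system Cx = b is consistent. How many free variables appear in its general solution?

1

Row reduce the augmented matrix [C | b].
Swap R1 ↔ R2
R3 ← R3 − (2/3)·R1: [0, -2/3, 1/3, 4/3]
R4 ← R4 − (1/3)·R1: [0, -4/3, 2/3, 8/3]
R3 ← R3 − (1/3)·R2: [0, 0, 0, 0]
R4 ← R4 − (2/3)·R2: [0, 0, 0, 0]
The echelon form has 2 nonzero rows, and every pivot lies in the first 3 columns, so rank(C) = rank([C|b]) = 2.
The system is consistent.
Free variables = (unknowns) − (rank) = 3 − 2 = 1.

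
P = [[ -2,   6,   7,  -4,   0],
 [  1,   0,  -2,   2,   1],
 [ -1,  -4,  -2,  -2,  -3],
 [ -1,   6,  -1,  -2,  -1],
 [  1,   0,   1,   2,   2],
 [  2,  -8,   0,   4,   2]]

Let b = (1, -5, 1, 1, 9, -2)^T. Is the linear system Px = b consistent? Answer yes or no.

Row reduce the augmented matrix [P | b].
R2 ← R2 + (1/2)·R1: [0, 3, 3/2, 0, 1, -9/2]
R3 ← R3 − (1/2)·R1: [0, -7, -11/2, 0, -3, 1/2]
R4 ← R4 − (1/2)·R1: [0, 3, -9/2, 0, -1, 1/2]
R5 ← R5 + (1/2)·R1: [0, 3, 9/2, 0, 2, 19/2]
R6 ← R6 + R1: [0, -2, 7, 0, 2, -1]
R3 ← R3 + (7/3)·R2: [0, 0, -2, 0, -2/3, -10]
R4 ← R4 − R2: [0, 0, -6, 0, -2, 5]
R5 ← R5 − R2: [0, 0, 3, 0, 1, 14]
R6 ← R6 + (2/3)·R2: [0, 0, 8, 0, 8/3, -4]
R4 ← R4 − (3)·R3: [0, 0, 0, 0, 0, 35]
R5 ← R5 + (3/2)·R3: [0, 0, 0, 0, 0, -1]
R6 ← R6 + (4)·R3: [0, 0, 0, 0, 0, -44]
R5 ← R5 + (1/35)·R4: [0, 0, 0, 0, 0, 0]
R6 ← R6 + (44/35)·R4: [0, 0, 0, 0, 0, 0]
The echelon form has 4 nonzero rows; the last pivot sits in the augmented column, so rank(P) = 3 but rank([P|b]) = 4.
Since the ranks differ, the system is inconsistent.

no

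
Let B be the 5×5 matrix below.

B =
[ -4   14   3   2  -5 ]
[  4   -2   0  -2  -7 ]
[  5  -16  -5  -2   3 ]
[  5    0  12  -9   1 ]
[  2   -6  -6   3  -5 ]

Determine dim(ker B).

Row reduce to echelon form.
R2 ← R2 + R1: [0, 12, 3, 0, -12]
R3 ← R3 + (5/4)·R1: [0, 3/2, -5/4, 1/2, -13/4]
R4 ← R4 + (5/4)·R1: [0, 35/2, 63/4, -13/2, -21/4]
R5 ← R5 + (1/2)·R1: [0, 1, -9/2, 4, -15/2]
R3 ← R3 − (1/8)·R2: [0, 0, -13/8, 1/2, -7/4]
R4 ← R4 − (35/24)·R2: [0, 0, 91/8, -13/2, 49/4]
R5 ← R5 − (1/12)·R2: [0, 0, -19/4, 4, -13/2]
R4 ← R4 + (7)·R3: [0, 0, 0, -3, 0]
R5 ← R5 − (38/13)·R3: [0, 0, 0, 33/13, -18/13]
R5 ← R5 + (11/13)·R4: [0, 0, 0, 0, -18/13]
5 nonzero rows, so rank(B) = 5.
B has 5 columns; by rank–nullity, nullity = 5 − 5 = 0.

0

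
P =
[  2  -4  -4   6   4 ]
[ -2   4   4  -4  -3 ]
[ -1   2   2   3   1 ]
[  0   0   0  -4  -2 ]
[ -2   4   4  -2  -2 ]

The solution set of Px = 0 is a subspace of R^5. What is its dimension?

3

Row reduce to echelon form.
R2 ← R2 + R1: [0, 0, 0, 2, 1]
R3 ← R3 + (1/2)·R1: [0, 0, 0, 6, 3]
R5 ← R5 + R1: [0, 0, 0, 4, 2]
R3 ← R3 − (3)·R2: [0, 0, 0, 0, 0]
R4 ← R4 + (2)·R2: [0, 0, 0, 0, 0]
R5 ← R5 − (2)·R2: [0, 0, 0, 0, 0]
2 nonzero rows, so rank(P) = 2.
P has 5 columns; by rank–nullity, nullity = 5 − 2 = 3.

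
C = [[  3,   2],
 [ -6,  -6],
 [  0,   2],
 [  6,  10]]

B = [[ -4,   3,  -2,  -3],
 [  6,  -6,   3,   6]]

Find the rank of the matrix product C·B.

First compute CB:
[[  0,  -3,   0,   3],
 [-12,  18,  -6, -18],
 [ 12, -12,   6,  12],
 [ 36, -42,  18,  42]]
Now row reduce the product.
Swap R1 ↔ R2
R3 ← R3 + R1: [0, 6, 0, -6]
R4 ← R4 + (3)·R1: [0, 12, 0, -12]
R3 ← R3 + (2)·R2: [0, 0, 0, 0]
R4 ← R4 + (4)·R2: [0, 0, 0, 0]
2 nonzero rows, so rank(CB) = 2.

2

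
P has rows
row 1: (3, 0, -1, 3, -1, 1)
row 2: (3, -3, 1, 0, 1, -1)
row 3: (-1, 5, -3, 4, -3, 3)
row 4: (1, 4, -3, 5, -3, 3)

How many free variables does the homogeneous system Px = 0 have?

4

Row reduce to echelon form.
R2 ← R2 − R1: [0, -3, 2, -3, 2, -2]
R3 ← R3 + (1/3)·R1: [0, 5, -10/3, 5, -10/3, 10/3]
R4 ← R4 − (1/3)·R1: [0, 4, -8/3, 4, -8/3, 8/3]
R3 ← R3 + (5/3)·R2: [0, 0, 0, 0, 0, 0]
R4 ← R4 + (4/3)·R2: [0, 0, 0, 0, 0, 0]
2 nonzero rows, so rank(P) = 2.
P has 6 columns; by rank–nullity, nullity = 6 − 2 = 4.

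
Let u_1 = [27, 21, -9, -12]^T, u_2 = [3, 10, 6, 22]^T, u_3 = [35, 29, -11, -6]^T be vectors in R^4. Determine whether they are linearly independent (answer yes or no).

Form the matrix with these vectors as rows and row reduce.
R2 ← R2 − (1/9)·R1: [0, 23/3, 7, 70/3]
R3 ← R3 − (35/27)·R1: [0, 16/9, 2/3, 86/9]
R3 ← R3 − (16/69)·R2: [0, 0, -22/23, 286/69]
3 nonzero rows, so the 3 vectors span a space of dimension 3.
Since 3 = 3, the vectors are linearly independent.

yes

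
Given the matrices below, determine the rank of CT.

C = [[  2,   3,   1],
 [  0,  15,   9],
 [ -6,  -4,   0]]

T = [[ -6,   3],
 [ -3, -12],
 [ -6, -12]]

2

First compute CT:
[[-27, -42],
 [-99, -288],
 [ 48,  30]]
Now row reduce the product.
R2 ← R2 − (11/3)·R1: [0, -134]
R3 ← R3 + (16/9)·R1: [0, -134/3]
R3 ← R3 − (1/3)·R2: [0, 0]
2 nonzero rows, so rank(CT) = 2.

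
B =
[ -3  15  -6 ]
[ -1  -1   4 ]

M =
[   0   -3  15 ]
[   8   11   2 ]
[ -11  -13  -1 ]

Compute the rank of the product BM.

2

First compute BM:
[[186, 252,  -9],
 [-52, -60, -21]]
Now row reduce the product.
R2 ← R2 + (26/93)·R1: [0, 324/31, -729/31]
2 nonzero rows, so rank(BM) = 2.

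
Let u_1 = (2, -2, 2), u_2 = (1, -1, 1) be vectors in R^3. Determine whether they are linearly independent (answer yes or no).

Form the matrix with these vectors as rows and row reduce.
R2 ← R2 − (1/2)·R1: [0, 0, 0]
1 nonzero row, so the 2 vectors span a space of dimension 1.
Since 1 < 2, the vectors are linearly dependent.

no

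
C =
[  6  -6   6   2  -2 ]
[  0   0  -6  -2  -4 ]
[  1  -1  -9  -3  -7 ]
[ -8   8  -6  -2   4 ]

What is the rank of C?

Row reduce to echelon form.
R3 ← R3 − (1/6)·R1: [0, 0, -10, -10/3, -20/3]
R4 ← R4 + (4/3)·R1: [0, 0, 2, 2/3, 4/3]
R3 ← R3 − (5/3)·R2: [0, 0, 0, 0, 0]
R4 ← R4 + (1/3)·R2: [0, 0, 0, 0, 0]
Echelon form has 2 nonzero rows, so rank(C) = 2.

2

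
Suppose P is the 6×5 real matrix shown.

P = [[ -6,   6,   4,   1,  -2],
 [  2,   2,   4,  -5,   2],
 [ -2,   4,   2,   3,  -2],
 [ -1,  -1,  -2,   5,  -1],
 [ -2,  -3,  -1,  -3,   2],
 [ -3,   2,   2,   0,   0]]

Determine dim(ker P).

Row reduce to echelon form.
R2 ← R2 + (1/3)·R1: [0, 4, 16/3, -14/3, 4/3]
R3 ← R3 − (1/3)·R1: [0, 2, 2/3, 8/3, -4/3]
R4 ← R4 − (1/6)·R1: [0, -2, -8/3, 29/6, -2/3]
R5 ← R5 − (1/3)·R1: [0, -5, -7/3, -10/3, 8/3]
R6 ← R6 − (1/2)·R1: [0, -1, 0, -1/2, 1]
R3 ← R3 − (1/2)·R2: [0, 0, -2, 5, -2]
R4 ← R4 + (1/2)·R2: [0, 0, 0, 5/2, 0]
R5 ← R5 + (5/4)·R2: [0, 0, 13/3, -55/6, 13/3]
R6 ← R6 + (1/4)·R2: [0, 0, 4/3, -5/3, 4/3]
R5 ← R5 + (13/6)·R3: [0, 0, 0, 5/3, 0]
R6 ← R6 + (2/3)·R3: [0, 0, 0, 5/3, 0]
R5 ← R5 − (2/3)·R4: [0, 0, 0, 0, 0]
R6 ← R6 − (2/3)·R4: [0, 0, 0, 0, 0]
4 nonzero rows, so rank(P) = 4.
P has 5 columns; by rank–nullity, nullity = 5 − 4 = 1.

1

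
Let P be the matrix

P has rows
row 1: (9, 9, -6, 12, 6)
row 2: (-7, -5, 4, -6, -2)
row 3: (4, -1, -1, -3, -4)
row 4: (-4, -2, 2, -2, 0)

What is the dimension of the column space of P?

2

Row reduce to echelon form.
R2 ← R2 + (7/9)·R1: [0, 2, -2/3, 10/3, 8/3]
R3 ← R3 − (4/9)·R1: [0, -5, 5/3, -25/3, -20/3]
R4 ← R4 + (4/9)·R1: [0, 2, -2/3, 10/3, 8/3]
R3 ← R3 + (5/2)·R2: [0, 0, 0, 0, 0]
R4 ← R4 − R2: [0, 0, 0, 0, 0]
Echelon form has 2 nonzero rows, so rank(P) = 2.
The column space has dimension equal to the rank: 2.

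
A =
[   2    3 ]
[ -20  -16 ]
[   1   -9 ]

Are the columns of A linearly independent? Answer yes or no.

yes

Row reduce A to echelon form.
R2 ← R2 + (10)·R1: [0, 14]
R3 ← R3 − (1/2)·R1: [0, -21/2]
R3 ← R3 + (3/4)·R2: [0, 0]
2 pivots among 2 columns.
Every column is a pivot column, so the columns are linearly independent.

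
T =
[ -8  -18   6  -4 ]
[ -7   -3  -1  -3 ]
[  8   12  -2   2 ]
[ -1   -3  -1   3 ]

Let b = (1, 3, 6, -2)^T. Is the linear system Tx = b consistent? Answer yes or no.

Row reduce the augmented matrix [T | b].
R2 ← R2 − (7/8)·R1: [0, 51/4, -25/4, 1/2, 17/8]
R3 ← R3 + R1: [0, -6, 4, -2, 7]
R4 ← R4 − (1/8)·R1: [0, -3/4, -7/4, 7/2, -17/8]
R3 ← R3 + (8/17)·R2: [0, 0, 18/17, -30/17, 8]
R4 ← R4 + (1/17)·R2: [0, 0, -36/17, 60/17, -2]
R4 ← R4 + (2)·R3: [0, 0, 0, 0, 14]
The echelon form has 4 nonzero rows; the last pivot sits in the augmented column, so rank(T) = 3 but rank([T|b]) = 4.
Since the ranks differ, the system is inconsistent.

no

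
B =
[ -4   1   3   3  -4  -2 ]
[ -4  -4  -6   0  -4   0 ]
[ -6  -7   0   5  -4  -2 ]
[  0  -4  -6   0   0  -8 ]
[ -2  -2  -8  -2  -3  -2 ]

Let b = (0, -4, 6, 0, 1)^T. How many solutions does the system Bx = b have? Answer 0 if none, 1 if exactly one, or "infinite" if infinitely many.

0

Row reduce the augmented matrix [B | b].
R2 ← R2 − R1: [0, -5, -9, -3, 0, 2, -4]
R3 ← R3 − (3/2)·R1: [0, -17/2, -9/2, 1/2, 2, 1, 6]
R5 ← R5 − (1/2)·R1: [0, -5/2, -19/2, -7/2, -1, -1, 1]
R3 ← R3 − (17/10)·R2: [0, 0, 54/5, 28/5, 2, -12/5, 64/5]
R4 ← R4 − (4/5)·R2: [0, 0, 6/5, 12/5, 0, -48/5, 16/5]
R5 ← R5 − (1/2)·R2: [0, 0, -5, -2, -1, -2, 3]
R4 ← R4 − (1/9)·R3: [0, 0, 0, 16/9, -2/9, -28/3, 16/9]
R5 ← R5 + (25/54)·R3: [0, 0, 0, 16/27, -2/27, -28/9, 241/27]
R5 ← R5 − (1/3)·R4: [0, 0, 0, 0, 0, 0, 25/3]
The echelon form has 5 nonzero rows; the last pivot sits in the augmented column, so rank(B) = 4 but rank([B|b]) = 5.
Since the ranks differ, the system is inconsistent.
It has no solutions.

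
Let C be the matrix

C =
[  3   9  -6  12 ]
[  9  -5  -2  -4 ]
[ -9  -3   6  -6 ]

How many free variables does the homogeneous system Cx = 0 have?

2

Row reduce to echelon form.
R2 ← R2 − (3)·R1: [0, -32, 16, -40]
R3 ← R3 + (3)·R1: [0, 24, -12, 30]
R3 ← R3 + (3/4)·R2: [0, 0, 0, 0]
2 nonzero rows, so rank(C) = 2.
C has 4 columns; by rank–nullity, nullity = 4 − 2 = 2.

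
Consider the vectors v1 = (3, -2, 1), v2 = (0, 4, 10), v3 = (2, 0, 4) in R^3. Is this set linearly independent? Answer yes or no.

Form the matrix with these vectors as rows and row reduce.
R3 ← R3 − (2/3)·R1: [0, 4/3, 10/3]
R3 ← R3 − (1/3)·R2: [0, 0, 0]
2 nonzero rows, so the 3 vectors span a space of dimension 2.
Since 2 < 3, the vectors are linearly dependent.

no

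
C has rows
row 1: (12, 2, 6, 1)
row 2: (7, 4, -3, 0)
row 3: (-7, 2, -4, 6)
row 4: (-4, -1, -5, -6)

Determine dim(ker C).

Row reduce to echelon form.
R2 ← R2 − (7/12)·R1: [0, 17/6, -13/2, -7/12]
R3 ← R3 + (7/12)·R1: [0, 19/6, -1/2, 79/12]
R4 ← R4 + (1/3)·R1: [0, -1/3, -3, -17/3]
R3 ← R3 − (19/17)·R2: [0, 0, 115/17, 123/17]
R4 ← R4 + (2/17)·R2: [0, 0, -64/17, -195/34]
R4 ← R4 + (64/115)·R3: [0, 0, 0, -393/230]
4 nonzero rows, so rank(C) = 4.
C has 4 columns; by rank–nullity, nullity = 4 − 4 = 0.

0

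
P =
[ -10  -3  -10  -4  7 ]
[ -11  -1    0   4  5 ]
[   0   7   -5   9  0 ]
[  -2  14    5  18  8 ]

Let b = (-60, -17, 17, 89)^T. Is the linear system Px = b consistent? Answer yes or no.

Row reduce the augmented matrix [P | b].
R2 ← R2 − (11/10)·R1: [0, 23/10, 11, 42/5, -27/10, 49]
R4 ← R4 − (1/5)·R1: [0, 73/5, 7, 94/5, 33/5, 101]
R3 ← R3 − (70/23)·R2: [0, 0, -885/23, -381/23, 189/23, -3039/23]
R4 ← R4 − (146/23)·R2: [0, 0, -1445/23, -794/23, 546/23, -4831/23]
R4 ← R4 − (289/177)·R3: [0, 0, 0, -441/59, 609/59, 336/59]
The echelon form has 4 nonzero rows, and every pivot lies in the first 5 columns, so rank(P) = rank([P|b]) = 4.
The system is consistent.

yes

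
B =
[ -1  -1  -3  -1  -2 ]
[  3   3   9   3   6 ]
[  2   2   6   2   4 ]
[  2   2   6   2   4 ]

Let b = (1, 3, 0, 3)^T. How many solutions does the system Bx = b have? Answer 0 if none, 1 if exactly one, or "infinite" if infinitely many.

0

Row reduce the augmented matrix [B | b].
R2 ← R2 + (3)·R1: [0, 0, 0, 0, 0, 6]
R3 ← R3 + (2)·R1: [0, 0, 0, 0, 0, 2]
R4 ← R4 + (2)·R1: [0, 0, 0, 0, 0, 5]
R3 ← R3 − (1/3)·R2: [0, 0, 0, 0, 0, 0]
R4 ← R4 − (5/6)·R2: [0, 0, 0, 0, 0, 0]
The echelon form has 2 nonzero rows; the last pivot sits in the augmented column, so rank(B) = 1 but rank([B|b]) = 2.
Since the ranks differ, the system is inconsistent.
It has no solutions.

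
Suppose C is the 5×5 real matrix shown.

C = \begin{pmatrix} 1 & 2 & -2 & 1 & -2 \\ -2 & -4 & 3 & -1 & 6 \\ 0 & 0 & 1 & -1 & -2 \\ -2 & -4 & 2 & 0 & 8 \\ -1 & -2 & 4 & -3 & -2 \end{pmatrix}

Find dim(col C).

Row reduce to echelon form.
R2 ← R2 + (2)·R1: [0, 0, -1, 1, 2]
R4 ← R4 + (2)·R1: [0, 0, -2, 2, 4]
R5 ← R5 + R1: [0, 0, 2, -2, -4]
R3 ← R3 + R2: [0, 0, 0, 0, 0]
R4 ← R4 − (2)·R2: [0, 0, 0, 0, 0]
R5 ← R5 + (2)·R2: [0, 0, 0, 0, 0]
Echelon form has 2 nonzero rows, so rank(C) = 2.
The column space has dimension equal to the rank: 2.

2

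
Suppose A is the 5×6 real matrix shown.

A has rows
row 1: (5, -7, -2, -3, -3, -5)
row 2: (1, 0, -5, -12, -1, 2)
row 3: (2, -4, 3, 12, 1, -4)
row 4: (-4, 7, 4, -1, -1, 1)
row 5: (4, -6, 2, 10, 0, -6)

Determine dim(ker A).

Row reduce to echelon form.
R2 ← R2 − (1/5)·R1: [0, 7/5, -23/5, -57/5, -2/5, 3]
R3 ← R3 − (2/5)·R1: [0, -6/5, 19/5, 66/5, 11/5, -2]
R4 ← R4 + (4/5)·R1: [0, 7/5, 12/5, -17/5, -17/5, -3]
R5 ← R5 − (4/5)·R1: [0, -2/5, 18/5, 62/5, 12/5, -2]
R3 ← R3 + (6/7)·R2: [0, 0, -1/7, 24/7, 13/7, 4/7]
R4 ← R4 − R2: [0, 0, 7, 8, -3, -6]
R5 ← R5 + (2/7)·R2: [0, 0, 16/7, 64/7, 16/7, -8/7]
R4 ← R4 + (49)·R3: [0, 0, 0, 176, 88, 22]
R5 ← R5 + (16)·R3: [0, 0, 0, 64, 32, 8]
R5 ← R5 − (4/11)·R4: [0, 0, 0, 0, 0, 0]
4 nonzero rows, so rank(A) = 4.
A has 6 columns; by rank–nullity, nullity = 6 − 4 = 2.

2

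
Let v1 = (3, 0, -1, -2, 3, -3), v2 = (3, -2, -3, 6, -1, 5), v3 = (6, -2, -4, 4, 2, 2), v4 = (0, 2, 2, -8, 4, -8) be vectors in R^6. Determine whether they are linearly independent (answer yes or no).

Form the matrix with these vectors as rows and row reduce.
R2 ← R2 − R1: [0, -2, -2, 8, -4, 8]
R3 ← R3 − (2)·R1: [0, -2, -2, 8, -4, 8]
R3 ← R3 − R2: [0, 0, 0, 0, 0, 0]
R4 ← R4 + R2: [0, 0, 0, 0, 0, 0]
2 nonzero rows, so the 4 vectors span a space of dimension 2.
Since 2 < 4, the vectors are linearly dependent.

no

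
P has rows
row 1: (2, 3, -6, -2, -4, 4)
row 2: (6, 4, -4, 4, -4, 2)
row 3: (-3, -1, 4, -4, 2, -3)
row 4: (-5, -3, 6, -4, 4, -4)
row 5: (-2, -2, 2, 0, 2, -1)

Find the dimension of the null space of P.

3

Row reduce to echelon form.
R2 ← R2 − (3)·R1: [0, -5, 14, 10, 8, -10]
R3 ← R3 + (3/2)·R1: [0, 7/2, -5, -7, -4, 3]
R4 ← R4 + (5/2)·R1: [0, 9/2, -9, -9, -6, 6]
R5 ← R5 + R1: [0, 1, -4, -2, -2, 3]
R3 ← R3 + (7/10)·R2: [0, 0, 24/5, 0, 8/5, -4]
R4 ← R4 + (9/10)·R2: [0, 0, 18/5, 0, 6/5, -3]
R5 ← R5 + (1/5)·R2: [0, 0, -6/5, 0, -2/5, 1]
R4 ← R4 − (3/4)·R3: [0, 0, 0, 0, 0, 0]
R5 ← R5 + (1/4)·R3: [0, 0, 0, 0, 0, 0]
3 nonzero rows, so rank(P) = 3.
P has 6 columns; by rank–nullity, nullity = 6 − 3 = 3.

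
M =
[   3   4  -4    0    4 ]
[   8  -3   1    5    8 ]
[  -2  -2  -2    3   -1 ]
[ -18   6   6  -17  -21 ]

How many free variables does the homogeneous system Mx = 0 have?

Row reduce to echelon form.
R2 ← R2 − (8/3)·R1: [0, -41/3, 35/3, 5, -8/3]
R3 ← R3 + (2/3)·R1: [0, 2/3, -14/3, 3, 5/3]
R4 ← R4 + (6)·R1: [0, 30, -18, -17, 3]
R3 ← R3 + (2/41)·R2: [0, 0, -168/41, 133/41, 63/41]
R4 ← R4 + (90/41)·R2: [0, 0, 312/41, -247/41, -117/41]
R4 ← R4 + (13/7)·R3: [0, 0, 0, 0, 0]
3 nonzero rows, so rank(M) = 3.
M has 5 columns; by rank–nullity, nullity = 5 − 3 = 2.

2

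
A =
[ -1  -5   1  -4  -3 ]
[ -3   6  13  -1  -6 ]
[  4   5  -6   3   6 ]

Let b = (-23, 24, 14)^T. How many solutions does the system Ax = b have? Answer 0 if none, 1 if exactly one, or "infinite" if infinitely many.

infinite

Row reduce the augmented matrix [A | b].
R2 ← R2 − (3)·R1: [0, 21, 10, 11, 3, 93]
R3 ← R3 + (4)·R1: [0, -15, -2, -13, -6, -78]
R3 ← R3 + (5/7)·R2: [0, 0, 36/7, -36/7, -27/7, -81/7]
The echelon form has 3 nonzero rows, and every pivot lies in the first 5 columns, so rank(A) = rank([A|b]) = 3.
The system is consistent.
rank = 3 < 5 unknowns, so there are infinitely many solutions.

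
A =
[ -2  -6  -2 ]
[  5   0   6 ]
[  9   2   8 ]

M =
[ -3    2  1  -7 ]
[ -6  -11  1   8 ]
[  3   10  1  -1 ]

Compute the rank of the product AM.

First compute AM:
[[ 36,  42, -10, -32],
 [  3,  70,  11, -41],
 [-15,  76,  19, -55]]
Now row reduce the product.
R2 ← R2 − (1/12)·R1: [0, 133/2, 71/6, -115/3]
R3 ← R3 + (5/12)·R1: [0, 187/2, 89/6, -205/3]
R3 ← R3 − (187/133)·R2: [0, 0, -240/133, -1920/133]
3 nonzero rows, so rank(AM) = 3.

3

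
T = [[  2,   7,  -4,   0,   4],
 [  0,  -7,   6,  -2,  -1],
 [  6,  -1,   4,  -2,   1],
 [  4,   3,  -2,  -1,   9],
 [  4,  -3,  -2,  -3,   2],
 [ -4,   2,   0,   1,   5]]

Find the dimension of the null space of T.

0

Row reduce to echelon form.
R3 ← R3 − (3)·R1: [0, -22, 16, -2, -11]
R4 ← R4 − (2)·R1: [0, -11, 6, -1, 1]
R5 ← R5 − (2)·R1: [0, -17, 6, -3, -6]
R6 ← R6 + (2)·R1: [0, 16, -8, 1, 13]
R3 ← R3 − (22/7)·R2: [0, 0, -20/7, 30/7, -55/7]
R4 ← R4 − (11/7)·R2: [0, 0, -24/7, 15/7, 18/7]
R5 ← R5 − (17/7)·R2: [0, 0, -60/7, 13/7, -25/7]
R6 ← R6 + (16/7)·R2: [0, 0, 40/7, -25/7, 75/7]
R4 ← R4 − (6/5)·R3: [0, 0, 0, -3, 12]
R5 ← R5 − (3)·R3: [0, 0, 0, -11, 20]
R6 ← R6 + (2)·R3: [0, 0, 0, 5, -5]
R5 ← R5 − (11/3)·R4: [0, 0, 0, 0, -24]
R6 ← R6 + (5/3)·R4: [0, 0, 0, 0, 15]
R6 ← R6 + (5/8)·R5: [0, 0, 0, 0, 0]
5 nonzero rows, so rank(T) = 5.
T has 5 columns; by rank–nullity, nullity = 5 − 5 = 0.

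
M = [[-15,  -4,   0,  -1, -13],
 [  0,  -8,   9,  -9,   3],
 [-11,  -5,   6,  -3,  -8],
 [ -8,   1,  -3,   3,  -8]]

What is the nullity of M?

Row reduce to echelon form.
R3 ← R3 − (11/15)·R1: [0, -31/15, 6, -34/15, 23/15]
R4 ← R4 − (8/15)·R1: [0, 47/15, -3, 53/15, -16/15]
R3 ← R3 − (31/120)·R2: [0, 0, 147/40, 7/120, 91/120]
R4 ← R4 + (47/120)·R2: [0, 0, 21/40, 1/120, 13/120]
R4 ← R4 − (1/7)·R3: [0, 0, 0, 0, 0]
3 nonzero rows, so rank(M) = 3.
M has 5 columns; by rank–nullity, nullity = 5 − 3 = 2.

2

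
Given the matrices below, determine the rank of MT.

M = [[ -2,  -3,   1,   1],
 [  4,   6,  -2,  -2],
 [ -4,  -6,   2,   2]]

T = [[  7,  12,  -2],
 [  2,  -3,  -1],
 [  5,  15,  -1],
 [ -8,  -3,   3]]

1

First compute MT:
[[-23,  -3,   9],
 [ 46,   6, -18],
 [-46,  -6,  18]]
Now row reduce the product.
R2 ← R2 + (2)·R1: [0, 0, 0]
R3 ← R3 − (2)·R1: [0, 0, 0]
1 nonzero row, so rank(MT) = 1.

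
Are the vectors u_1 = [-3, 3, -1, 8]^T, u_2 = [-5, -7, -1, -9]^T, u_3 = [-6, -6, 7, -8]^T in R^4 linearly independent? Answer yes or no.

yes

Form the matrix with these vectors as rows and row reduce.
R2 ← R2 − (5/3)·R1: [0, -12, 2/3, -67/3]
R3 ← R3 − (2)·R1: [0, -12, 9, -24]
R3 ← R3 − R2: [0, 0, 25/3, -5/3]
3 nonzero rows, so the 3 vectors span a space of dimension 3.
Since 3 = 3, the vectors are linearly independent.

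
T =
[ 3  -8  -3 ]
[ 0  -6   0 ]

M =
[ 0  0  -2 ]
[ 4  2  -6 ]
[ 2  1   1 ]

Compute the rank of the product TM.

First compute TM:
[[-38, -19,  39],
 [-24, -12,  36]]
Now row reduce the product.
R2 ← R2 − (12/19)·R1: [0, 0, 216/19]
2 nonzero rows, so rank(TM) = 2.

2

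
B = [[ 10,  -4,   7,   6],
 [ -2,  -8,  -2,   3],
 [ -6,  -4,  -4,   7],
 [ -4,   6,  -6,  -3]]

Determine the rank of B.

4

Row reduce to echelon form.
R2 ← R2 + (1/5)·R1: [0, -44/5, -3/5, 21/5]
R3 ← R3 + (3/5)·R1: [0, -32/5, 1/5, 53/5]
R4 ← R4 + (2/5)·R1: [0, 22/5, -16/5, -3/5]
R3 ← R3 − (8/11)·R2: [0, 0, 7/11, 83/11]
R4 ← R4 + (1/2)·R2: [0, 0, -7/2, 3/2]
R4 ← R4 + (11/2)·R3: [0, 0, 0, 43]
Echelon form has 4 nonzero rows, so rank(B) = 4.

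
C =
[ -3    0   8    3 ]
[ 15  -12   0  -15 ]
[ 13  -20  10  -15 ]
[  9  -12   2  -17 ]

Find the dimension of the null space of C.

Row reduce to echelon form.
R2 ← R2 + (5)·R1: [0, -12, 40, 0]
R3 ← R3 + (13/3)·R1: [0, -20, 134/3, -2]
R4 ← R4 + (3)·R1: [0, -12, 26, -8]
R3 ← R3 − (5/3)·R2: [0, 0, -22, -2]
R4 ← R4 − R2: [0, 0, -14, -8]
R4 ← R4 − (7/11)·R3: [0, 0, 0, -74/11]
4 nonzero rows, so rank(C) = 4.
C has 4 columns; by rank–nullity, nullity = 4 − 4 = 0.

0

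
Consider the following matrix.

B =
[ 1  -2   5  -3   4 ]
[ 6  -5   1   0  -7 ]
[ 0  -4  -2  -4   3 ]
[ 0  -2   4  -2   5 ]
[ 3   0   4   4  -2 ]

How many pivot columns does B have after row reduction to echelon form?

Row reduce to echelon form.
R2 ← R2 − (6)·R1: [0, 7, -29, 18, -31]
R5 ← R5 − (3)·R1: [0, 6, -11, 13, -14]
R3 ← R3 + (4/7)·R2: [0, 0, -130/7, 44/7, -103/7]
R4 ← R4 + (2/7)·R2: [0, 0, -30/7, 22/7, -27/7]
R5 ← R5 − (6/7)·R2: [0, 0, 97/7, -17/7, 88/7]
R4 ← R4 − (3/13)·R3: [0, 0, 0, 22/13, -6/13]
R5 ← R5 + (97/130)·R3: [0, 0, 0, 147/65, 207/130]
R5 ← R5 − (147/110)·R4: [0, 0, 0, 0, 243/110]
Echelon form has 5 nonzero rows, so rank(B) = 5.
Each nonzero row contributes one pivot column: 5 pivot columns.

5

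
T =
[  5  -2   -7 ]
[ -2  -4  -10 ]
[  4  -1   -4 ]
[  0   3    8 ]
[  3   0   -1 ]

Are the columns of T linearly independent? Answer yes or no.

no

Row reduce T to echelon form.
R2 ← R2 + (2/5)·R1: [0, -24/5, -64/5]
R3 ← R3 − (4/5)·R1: [0, 3/5, 8/5]
R5 ← R5 − (3/5)·R1: [0, 6/5, 16/5]
R3 ← R3 + (1/8)·R2: [0, 0, 0]
R4 ← R4 + (5/8)·R2: [0, 0, 0]
R5 ← R5 + (1/4)·R2: [0, 0, 0]
2 pivots among 3 columns.
Only 2 < 3 pivot columns, so the columns are linearly dependent.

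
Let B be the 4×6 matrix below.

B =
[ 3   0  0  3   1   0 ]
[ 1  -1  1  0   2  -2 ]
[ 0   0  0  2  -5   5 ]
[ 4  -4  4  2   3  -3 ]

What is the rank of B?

3

Row reduce to echelon form.
R2 ← R2 − (1/3)·R1: [0, -1, 1, -1, 5/3, -2]
R4 ← R4 − (4/3)·R1: [0, -4, 4, -2, 5/3, -3]
R4 ← R4 − (4)·R2: [0, 0, 0, 2, -5, 5]
R4 ← R4 − R3: [0, 0, 0, 0, 0, 0]
Echelon form has 3 nonzero rows, so rank(B) = 3.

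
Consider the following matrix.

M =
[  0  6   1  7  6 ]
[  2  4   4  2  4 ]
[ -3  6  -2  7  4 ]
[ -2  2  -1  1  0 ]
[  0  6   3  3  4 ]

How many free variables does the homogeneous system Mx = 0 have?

Row reduce to echelon form.
Swap R1 ↔ R2
R3 ← R3 + (3/2)·R1: [0, 12, 4, 10, 10]
R4 ← R4 + R1: [0, 6, 3, 3, 4]
R3 ← R3 − (2)·R2: [0, 0, 2, -4, -2]
R4 ← R4 − R2: [0, 0, 2, -4, -2]
R5 ← R5 − R2: [0, 0, 2, -4, -2]
R4 ← R4 − R3: [0, 0, 0, 0, 0]
R5 ← R5 − R3: [0, 0, 0, 0, 0]
3 nonzero rows, so rank(M) = 3.
M has 5 columns; by rank–nullity, nullity = 5 − 3 = 2.

2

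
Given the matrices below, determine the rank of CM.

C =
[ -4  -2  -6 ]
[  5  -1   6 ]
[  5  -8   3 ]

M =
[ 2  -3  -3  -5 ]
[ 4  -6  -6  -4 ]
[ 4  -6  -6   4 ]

2

First compute CM:
[[-40,  60,  60,   4],
 [ 30, -45, -45,   3],
 [-10,  15,  15,  19]]
Now row reduce the product.
R2 ← R2 + (3/4)·R1: [0, 0, 0, 6]
R3 ← R3 − (1/4)·R1: [0, 0, 0, 18]
R3 ← R3 − (3)·R2: [0, 0, 0, 0]
2 nonzero rows, so rank(CM) = 2.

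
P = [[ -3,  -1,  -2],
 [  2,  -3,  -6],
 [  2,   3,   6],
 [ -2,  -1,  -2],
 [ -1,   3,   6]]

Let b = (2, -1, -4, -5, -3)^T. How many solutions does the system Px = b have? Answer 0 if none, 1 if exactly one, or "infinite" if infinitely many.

Row reduce the augmented matrix [P | b].
R2 ← R2 + (2/3)·R1: [0, -11/3, -22/3, 1/3]
R3 ← R3 + (2/3)·R1: [0, 7/3, 14/3, -8/3]
R4 ← R4 − (2/3)·R1: [0, -1/3, -2/3, -19/3]
R5 ← R5 − (1/3)·R1: [0, 10/3, 20/3, -11/3]
R3 ← R3 + (7/11)·R2: [0, 0, 0, -27/11]
R4 ← R4 − (1/11)·R2: [0, 0, 0, -70/11]
R5 ← R5 + (10/11)·R2: [0, 0, 0, -37/11]
R4 ← R4 − (70/27)·R3: [0, 0, 0, 0]
R5 ← R5 − (37/27)·R3: [0, 0, 0, 0]
The echelon form has 3 nonzero rows; the last pivot sits in the augmented column, so rank(P) = 2 but rank([P|b]) = 3.
Since the ranks differ, the system is inconsistent.
It has no solutions.

0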